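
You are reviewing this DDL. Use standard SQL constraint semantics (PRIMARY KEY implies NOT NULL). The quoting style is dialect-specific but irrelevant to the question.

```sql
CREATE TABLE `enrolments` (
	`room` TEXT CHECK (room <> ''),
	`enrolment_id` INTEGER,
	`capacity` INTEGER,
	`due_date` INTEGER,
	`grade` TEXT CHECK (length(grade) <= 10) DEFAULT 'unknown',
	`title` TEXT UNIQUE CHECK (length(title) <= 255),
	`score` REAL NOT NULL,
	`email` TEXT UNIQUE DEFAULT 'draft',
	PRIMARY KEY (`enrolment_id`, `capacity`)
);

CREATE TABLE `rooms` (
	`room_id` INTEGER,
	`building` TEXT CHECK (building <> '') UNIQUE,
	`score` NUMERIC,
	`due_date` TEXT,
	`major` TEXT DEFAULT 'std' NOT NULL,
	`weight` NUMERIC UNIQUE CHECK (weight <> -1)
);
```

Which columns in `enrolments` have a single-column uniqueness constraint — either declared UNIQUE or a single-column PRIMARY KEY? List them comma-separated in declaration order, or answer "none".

- room: no UNIQUE or single-column PK constraint.
- enrolment_id: part of a composite PRIMARY KEY — only the tuple is unique, not this column on its own.
- capacity: part of a composite PRIMARY KEY — only the tuple is unique, not this column on its own.
- due_date: no UNIQUE or single-column PK constraint.
- grade: no UNIQUE or single-column PK constraint.
- title: declared UNIQUE → unique.
- score: no UNIQUE or single-column PK constraint.
- email: declared UNIQUE → unique.

title, email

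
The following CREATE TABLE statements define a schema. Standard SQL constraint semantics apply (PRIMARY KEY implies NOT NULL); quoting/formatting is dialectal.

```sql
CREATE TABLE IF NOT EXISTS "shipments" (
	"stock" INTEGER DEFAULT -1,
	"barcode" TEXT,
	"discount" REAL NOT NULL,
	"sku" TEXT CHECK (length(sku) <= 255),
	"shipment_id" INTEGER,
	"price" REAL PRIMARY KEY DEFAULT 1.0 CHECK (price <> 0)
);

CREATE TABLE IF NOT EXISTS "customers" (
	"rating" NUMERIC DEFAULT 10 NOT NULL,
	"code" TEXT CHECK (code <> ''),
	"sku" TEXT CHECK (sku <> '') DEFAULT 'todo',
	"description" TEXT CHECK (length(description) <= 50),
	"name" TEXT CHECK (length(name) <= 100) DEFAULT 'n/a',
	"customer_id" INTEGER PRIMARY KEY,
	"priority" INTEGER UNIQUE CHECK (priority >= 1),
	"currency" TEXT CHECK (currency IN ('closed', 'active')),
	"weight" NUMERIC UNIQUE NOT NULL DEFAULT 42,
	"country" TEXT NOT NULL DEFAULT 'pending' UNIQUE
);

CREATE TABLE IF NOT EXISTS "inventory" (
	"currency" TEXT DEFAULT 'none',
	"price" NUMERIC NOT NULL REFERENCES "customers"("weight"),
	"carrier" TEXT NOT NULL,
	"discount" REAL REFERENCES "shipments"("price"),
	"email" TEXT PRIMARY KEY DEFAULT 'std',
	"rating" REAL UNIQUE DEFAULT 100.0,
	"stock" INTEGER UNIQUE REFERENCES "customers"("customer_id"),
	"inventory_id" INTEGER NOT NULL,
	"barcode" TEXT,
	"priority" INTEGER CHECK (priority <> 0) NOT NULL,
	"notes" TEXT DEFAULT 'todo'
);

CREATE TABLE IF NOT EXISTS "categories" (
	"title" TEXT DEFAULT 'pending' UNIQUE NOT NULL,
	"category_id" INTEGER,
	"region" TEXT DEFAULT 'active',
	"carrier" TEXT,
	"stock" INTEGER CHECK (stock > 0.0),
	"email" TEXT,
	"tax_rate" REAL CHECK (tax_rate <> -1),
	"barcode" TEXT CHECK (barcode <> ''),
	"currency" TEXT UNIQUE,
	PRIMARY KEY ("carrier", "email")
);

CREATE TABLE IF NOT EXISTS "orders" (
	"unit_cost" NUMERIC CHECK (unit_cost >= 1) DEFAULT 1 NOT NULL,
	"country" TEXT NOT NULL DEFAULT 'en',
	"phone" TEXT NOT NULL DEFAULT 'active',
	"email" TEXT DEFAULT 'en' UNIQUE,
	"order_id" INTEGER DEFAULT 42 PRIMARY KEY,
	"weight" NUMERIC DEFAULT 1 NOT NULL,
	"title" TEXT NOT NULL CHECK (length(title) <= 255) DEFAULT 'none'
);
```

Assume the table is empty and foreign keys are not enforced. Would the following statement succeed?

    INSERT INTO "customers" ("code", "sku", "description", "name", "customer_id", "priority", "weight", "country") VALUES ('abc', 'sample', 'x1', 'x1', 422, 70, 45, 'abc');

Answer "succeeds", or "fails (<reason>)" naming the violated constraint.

succeeds

NOT NULL columns: country is supplied; customer_id is supplied; rating defaults to 10; weight is supplied.
CHECK constraints: 'abc' satisfies (code <> ''); 'sample' satisfies (sku <> ''); 'x1' satisfies (length(description) <= 50); 'x1' satisfies (length(name) <= 100); 70 satisfies (priority >= 1).
No constraint is violated.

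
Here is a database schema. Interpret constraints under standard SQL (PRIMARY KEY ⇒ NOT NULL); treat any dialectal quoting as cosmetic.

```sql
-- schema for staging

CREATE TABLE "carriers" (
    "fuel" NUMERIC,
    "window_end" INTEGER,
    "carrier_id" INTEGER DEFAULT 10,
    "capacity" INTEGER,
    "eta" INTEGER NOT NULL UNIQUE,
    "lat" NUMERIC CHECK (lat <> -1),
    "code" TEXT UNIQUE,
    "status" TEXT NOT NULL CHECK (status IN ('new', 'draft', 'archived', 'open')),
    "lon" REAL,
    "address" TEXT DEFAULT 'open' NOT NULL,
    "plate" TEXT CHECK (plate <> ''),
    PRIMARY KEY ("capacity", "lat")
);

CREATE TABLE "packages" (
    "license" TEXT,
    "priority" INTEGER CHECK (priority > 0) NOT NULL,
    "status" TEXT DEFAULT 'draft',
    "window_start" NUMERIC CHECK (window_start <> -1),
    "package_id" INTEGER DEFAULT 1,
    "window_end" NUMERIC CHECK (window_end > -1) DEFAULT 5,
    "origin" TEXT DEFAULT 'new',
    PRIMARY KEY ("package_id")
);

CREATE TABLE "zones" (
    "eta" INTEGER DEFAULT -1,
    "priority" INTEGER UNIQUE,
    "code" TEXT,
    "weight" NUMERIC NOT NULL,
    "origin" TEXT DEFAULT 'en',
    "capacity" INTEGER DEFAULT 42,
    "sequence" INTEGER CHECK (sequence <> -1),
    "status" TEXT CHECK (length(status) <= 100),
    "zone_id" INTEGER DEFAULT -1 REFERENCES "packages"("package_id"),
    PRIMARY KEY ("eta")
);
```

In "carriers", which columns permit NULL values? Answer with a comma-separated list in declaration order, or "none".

- fuel: no NOT NULL constraint applies → nullable.
- window_end: no NOT NULL constraint applies → nullable.
- carrier_id: DEFAULT only fills an omitted column; an explicit NULL is still allowed → nullable.
- capacity: part of the PRIMARY KEY, which implies NOT NULL → not nullable.
- eta: declared NOT NULL → not nullable.
- lat: part of the PRIMARY KEY, which implies NOT NULL → not nullable.
- code: UNIQUE does not imply NOT NULL → nullable.
- status: declared NOT NULL → not nullable.
- lon: no NOT NULL constraint applies → nullable.
- address: declared NOT NULL → not nullable.
- plate: CHECK does not forbid NULL (a CHECK constraint passes when its expression is NULL) → nullable.

fuel, window_end, carrier_id, code, lon, plate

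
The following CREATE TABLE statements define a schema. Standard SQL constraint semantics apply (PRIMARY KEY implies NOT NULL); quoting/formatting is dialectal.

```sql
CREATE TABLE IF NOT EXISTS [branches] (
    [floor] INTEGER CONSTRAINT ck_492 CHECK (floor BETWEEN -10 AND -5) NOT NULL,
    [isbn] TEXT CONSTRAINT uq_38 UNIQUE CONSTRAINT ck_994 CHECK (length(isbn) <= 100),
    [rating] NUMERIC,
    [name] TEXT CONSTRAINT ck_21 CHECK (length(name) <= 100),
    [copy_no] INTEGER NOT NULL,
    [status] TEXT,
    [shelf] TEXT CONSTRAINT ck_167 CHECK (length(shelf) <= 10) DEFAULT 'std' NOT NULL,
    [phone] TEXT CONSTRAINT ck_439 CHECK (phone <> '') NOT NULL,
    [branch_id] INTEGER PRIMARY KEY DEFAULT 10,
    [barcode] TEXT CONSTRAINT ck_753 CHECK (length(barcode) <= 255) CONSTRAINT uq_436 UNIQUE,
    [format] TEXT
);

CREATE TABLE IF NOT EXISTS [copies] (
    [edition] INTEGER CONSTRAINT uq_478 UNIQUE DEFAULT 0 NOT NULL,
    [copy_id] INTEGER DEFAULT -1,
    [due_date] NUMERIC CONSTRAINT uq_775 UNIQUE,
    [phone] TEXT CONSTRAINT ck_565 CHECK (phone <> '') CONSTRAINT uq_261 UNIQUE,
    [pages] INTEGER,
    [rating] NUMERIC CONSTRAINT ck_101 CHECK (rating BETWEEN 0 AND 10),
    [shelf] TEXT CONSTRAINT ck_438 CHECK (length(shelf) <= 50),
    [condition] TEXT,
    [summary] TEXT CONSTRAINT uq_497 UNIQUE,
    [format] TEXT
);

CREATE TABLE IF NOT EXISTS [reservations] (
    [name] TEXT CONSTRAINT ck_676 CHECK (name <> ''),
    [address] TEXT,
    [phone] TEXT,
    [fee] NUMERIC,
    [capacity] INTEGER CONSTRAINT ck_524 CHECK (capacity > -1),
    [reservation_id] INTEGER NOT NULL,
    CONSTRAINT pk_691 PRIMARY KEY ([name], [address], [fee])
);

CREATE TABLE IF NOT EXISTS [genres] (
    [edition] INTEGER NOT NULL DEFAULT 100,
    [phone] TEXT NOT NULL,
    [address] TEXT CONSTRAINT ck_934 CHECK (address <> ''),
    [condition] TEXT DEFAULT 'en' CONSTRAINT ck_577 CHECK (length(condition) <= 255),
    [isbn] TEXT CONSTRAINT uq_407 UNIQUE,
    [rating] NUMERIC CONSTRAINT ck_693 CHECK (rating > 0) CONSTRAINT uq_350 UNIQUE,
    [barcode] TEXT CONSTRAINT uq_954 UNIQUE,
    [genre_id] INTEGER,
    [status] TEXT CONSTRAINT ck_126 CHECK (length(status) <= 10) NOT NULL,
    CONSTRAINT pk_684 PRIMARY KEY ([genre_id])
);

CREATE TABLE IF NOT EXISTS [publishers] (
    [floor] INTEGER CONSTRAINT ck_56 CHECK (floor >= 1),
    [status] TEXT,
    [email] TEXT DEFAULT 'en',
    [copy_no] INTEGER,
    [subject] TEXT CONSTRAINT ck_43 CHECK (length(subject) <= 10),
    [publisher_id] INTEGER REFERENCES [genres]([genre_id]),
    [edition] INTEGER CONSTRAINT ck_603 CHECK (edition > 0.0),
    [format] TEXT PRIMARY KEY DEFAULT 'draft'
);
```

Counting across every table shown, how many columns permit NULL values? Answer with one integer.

29

branches: 6 nullable (isbn, rating, name, status, barcode, format — PK (branch_id) and explicit NOT NULL columns excluded).
copies: 9 nullable (copy_id, due_date, phone, pages, rating, shelf, condition, summary, format — PK none and explicit NOT NULL columns excluded).
reservations: 2 nullable (phone, capacity — PK (name, address, fee) and explicit NOT NULL columns excluded).
genres: 5 nullable (address, condition, isbn, rating, barcode — PK (genre_id) and explicit NOT NULL columns excluded).
publishers: 7 nullable (floor, status, email, copy_no, subject, publisher_id, edition — PK (format) and explicit NOT NULL columns excluded).
Total: 6 + 9 + 2 + 5 + 7 = 29.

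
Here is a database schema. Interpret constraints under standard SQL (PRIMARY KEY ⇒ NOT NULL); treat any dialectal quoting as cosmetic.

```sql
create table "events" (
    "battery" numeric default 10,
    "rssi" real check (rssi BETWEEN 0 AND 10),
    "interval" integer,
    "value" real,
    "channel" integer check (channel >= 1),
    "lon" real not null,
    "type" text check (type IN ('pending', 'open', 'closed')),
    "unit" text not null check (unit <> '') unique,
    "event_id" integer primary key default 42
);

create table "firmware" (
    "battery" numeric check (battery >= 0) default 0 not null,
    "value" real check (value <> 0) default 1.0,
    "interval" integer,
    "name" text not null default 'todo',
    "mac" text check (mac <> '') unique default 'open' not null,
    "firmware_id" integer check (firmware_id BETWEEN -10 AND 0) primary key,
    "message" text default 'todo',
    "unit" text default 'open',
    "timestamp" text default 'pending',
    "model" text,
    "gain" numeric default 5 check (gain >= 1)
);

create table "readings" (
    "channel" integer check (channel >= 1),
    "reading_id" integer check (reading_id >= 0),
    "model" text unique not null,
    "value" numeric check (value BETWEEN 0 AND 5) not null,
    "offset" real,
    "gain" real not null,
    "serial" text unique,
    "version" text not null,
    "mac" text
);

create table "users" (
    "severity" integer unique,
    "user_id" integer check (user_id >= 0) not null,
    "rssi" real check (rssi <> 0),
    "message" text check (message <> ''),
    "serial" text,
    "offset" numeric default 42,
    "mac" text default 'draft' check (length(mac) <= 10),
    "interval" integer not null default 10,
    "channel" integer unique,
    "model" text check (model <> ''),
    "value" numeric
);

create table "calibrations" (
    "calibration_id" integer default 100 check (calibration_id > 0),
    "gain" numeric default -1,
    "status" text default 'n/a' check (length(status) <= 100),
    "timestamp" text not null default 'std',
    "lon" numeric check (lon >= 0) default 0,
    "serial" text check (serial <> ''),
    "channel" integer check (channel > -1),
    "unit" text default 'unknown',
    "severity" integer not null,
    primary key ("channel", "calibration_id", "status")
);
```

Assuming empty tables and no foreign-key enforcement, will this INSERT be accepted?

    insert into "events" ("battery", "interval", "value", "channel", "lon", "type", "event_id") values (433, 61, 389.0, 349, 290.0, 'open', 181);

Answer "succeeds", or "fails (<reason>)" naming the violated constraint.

unit is omitted from the column list and has no DEFAULT, so it would receive NULL.
But unit is declared NOT NULL.

fails (NOT NULL on unit)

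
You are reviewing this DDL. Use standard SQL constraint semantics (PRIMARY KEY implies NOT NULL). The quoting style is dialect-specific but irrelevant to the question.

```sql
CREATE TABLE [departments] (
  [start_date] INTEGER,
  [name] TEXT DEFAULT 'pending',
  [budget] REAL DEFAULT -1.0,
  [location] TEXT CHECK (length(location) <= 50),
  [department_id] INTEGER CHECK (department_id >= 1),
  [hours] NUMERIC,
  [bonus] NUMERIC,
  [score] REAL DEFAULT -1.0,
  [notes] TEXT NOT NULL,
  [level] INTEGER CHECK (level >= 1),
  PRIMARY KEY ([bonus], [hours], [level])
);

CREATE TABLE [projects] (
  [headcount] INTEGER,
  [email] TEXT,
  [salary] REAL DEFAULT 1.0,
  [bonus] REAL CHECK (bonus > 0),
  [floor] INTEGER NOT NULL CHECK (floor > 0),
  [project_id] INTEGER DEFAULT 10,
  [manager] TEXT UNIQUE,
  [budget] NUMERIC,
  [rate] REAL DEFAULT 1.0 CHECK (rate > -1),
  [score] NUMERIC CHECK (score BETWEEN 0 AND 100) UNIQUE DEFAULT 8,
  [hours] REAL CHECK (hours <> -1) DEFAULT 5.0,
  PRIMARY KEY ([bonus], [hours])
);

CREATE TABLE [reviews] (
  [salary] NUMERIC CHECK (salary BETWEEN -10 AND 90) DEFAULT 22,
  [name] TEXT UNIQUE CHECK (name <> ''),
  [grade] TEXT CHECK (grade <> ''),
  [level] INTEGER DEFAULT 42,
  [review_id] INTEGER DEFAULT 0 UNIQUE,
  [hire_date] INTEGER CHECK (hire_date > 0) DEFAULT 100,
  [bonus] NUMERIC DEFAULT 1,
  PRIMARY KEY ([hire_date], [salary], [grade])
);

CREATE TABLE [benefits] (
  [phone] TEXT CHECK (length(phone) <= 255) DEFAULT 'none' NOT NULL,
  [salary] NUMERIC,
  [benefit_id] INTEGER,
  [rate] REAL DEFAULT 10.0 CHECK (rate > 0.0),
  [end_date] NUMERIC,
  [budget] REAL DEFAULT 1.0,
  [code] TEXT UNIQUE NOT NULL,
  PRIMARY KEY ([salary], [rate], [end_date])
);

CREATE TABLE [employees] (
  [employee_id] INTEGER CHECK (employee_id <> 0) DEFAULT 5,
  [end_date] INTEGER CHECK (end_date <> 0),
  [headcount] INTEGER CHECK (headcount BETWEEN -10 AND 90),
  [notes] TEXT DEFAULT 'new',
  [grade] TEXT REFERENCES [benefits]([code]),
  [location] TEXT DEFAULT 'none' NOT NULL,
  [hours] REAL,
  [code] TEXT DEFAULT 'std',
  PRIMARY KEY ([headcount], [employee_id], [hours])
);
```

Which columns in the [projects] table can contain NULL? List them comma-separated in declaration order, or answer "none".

- headcount: no NOT NULL constraint applies → nullable.
- email: no NOT NULL constraint applies → nullable.
- salary: DEFAULT only fills an omitted column; an explicit NULL is still allowed → nullable.
- bonus: part of the PRIMARY KEY, which implies NOT NULL → not nullable.
- floor: declared NOT NULL → not nullable.
- project_id: DEFAULT only fills an omitted column; an explicit NULL is still allowed → nullable.
- manager: UNIQUE does not imply NOT NULL → nullable.
- budget: no NOT NULL constraint applies → nullable.
- rate: CHECK does not forbid NULL (a CHECK constraint passes when its expression is NULL) → nullable.
- score: CHECK does not forbid NULL (a CHECK constraint passes when its expression is NULL) → nullable.
- hours: part of the PRIMARY KEY, which implies NOT NULL → not nullable.

headcount, email, salary, project_id, manager, budget, rate, score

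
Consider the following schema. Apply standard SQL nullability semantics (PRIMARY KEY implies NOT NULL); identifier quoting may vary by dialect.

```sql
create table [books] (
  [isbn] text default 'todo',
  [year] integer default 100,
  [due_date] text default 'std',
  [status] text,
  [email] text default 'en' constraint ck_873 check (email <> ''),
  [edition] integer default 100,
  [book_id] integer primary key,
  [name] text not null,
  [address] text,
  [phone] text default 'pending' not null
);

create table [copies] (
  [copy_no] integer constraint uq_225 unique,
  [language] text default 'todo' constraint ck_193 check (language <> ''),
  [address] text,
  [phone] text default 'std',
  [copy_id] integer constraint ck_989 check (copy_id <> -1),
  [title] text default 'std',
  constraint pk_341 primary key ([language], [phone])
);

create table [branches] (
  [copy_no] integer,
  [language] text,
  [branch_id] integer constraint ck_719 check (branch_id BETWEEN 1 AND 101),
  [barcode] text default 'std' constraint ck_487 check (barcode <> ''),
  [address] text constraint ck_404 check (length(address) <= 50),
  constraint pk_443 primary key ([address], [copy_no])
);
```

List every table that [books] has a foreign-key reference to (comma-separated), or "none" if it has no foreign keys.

none

No column in books has a REFERENCES clause.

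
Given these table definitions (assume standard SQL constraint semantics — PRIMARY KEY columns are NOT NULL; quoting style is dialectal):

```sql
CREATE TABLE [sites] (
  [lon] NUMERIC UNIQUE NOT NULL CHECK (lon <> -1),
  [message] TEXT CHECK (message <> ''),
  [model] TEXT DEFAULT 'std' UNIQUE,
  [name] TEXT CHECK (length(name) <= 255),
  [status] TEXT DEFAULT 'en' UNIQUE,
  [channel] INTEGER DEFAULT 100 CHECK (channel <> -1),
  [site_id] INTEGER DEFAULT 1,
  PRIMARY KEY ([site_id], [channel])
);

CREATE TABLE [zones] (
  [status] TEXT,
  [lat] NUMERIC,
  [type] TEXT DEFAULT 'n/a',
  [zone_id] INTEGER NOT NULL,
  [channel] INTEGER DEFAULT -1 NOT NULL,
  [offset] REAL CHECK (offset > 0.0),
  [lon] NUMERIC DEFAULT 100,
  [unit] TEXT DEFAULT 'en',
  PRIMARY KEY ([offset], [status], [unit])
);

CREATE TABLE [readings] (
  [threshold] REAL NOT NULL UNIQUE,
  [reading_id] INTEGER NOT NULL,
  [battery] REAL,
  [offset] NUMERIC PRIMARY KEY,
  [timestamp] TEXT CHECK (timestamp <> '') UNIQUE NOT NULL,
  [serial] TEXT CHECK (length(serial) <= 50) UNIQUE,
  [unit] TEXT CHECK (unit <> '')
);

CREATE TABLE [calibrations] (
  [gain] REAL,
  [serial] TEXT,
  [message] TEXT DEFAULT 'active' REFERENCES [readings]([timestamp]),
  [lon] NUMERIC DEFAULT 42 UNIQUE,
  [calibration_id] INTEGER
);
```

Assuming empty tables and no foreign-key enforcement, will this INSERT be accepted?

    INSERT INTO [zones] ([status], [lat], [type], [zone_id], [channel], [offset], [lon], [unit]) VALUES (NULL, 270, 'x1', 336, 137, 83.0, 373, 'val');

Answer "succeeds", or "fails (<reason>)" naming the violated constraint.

fails (NOT NULL on status)

status is explicitly set to NULL, but status is part of the PRIMARY KEY (implied NOT NULL).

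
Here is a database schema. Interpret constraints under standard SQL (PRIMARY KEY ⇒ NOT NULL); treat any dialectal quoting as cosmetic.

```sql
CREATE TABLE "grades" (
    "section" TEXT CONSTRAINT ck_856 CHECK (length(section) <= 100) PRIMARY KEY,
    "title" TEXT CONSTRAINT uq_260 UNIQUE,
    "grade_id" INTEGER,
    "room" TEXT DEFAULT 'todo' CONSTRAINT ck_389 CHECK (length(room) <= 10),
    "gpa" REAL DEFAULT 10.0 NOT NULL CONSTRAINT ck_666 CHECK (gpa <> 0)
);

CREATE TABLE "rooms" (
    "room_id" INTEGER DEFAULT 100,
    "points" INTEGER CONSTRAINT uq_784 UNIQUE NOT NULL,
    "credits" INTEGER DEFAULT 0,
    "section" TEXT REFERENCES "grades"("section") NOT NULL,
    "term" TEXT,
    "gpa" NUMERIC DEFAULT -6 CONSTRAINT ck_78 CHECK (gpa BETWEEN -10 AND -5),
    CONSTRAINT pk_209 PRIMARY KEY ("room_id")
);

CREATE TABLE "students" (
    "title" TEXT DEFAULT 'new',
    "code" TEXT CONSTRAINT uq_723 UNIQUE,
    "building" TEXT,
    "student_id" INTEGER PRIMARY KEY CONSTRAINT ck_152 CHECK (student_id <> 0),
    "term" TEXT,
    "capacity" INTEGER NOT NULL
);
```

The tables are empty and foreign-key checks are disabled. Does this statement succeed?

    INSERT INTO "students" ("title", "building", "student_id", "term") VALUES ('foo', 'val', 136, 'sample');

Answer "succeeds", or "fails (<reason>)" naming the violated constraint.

fails (NOT NULL on capacity)

capacity is omitted from the column list and has no DEFAULT, so it would receive NULL.
But capacity is declared NOT NULL.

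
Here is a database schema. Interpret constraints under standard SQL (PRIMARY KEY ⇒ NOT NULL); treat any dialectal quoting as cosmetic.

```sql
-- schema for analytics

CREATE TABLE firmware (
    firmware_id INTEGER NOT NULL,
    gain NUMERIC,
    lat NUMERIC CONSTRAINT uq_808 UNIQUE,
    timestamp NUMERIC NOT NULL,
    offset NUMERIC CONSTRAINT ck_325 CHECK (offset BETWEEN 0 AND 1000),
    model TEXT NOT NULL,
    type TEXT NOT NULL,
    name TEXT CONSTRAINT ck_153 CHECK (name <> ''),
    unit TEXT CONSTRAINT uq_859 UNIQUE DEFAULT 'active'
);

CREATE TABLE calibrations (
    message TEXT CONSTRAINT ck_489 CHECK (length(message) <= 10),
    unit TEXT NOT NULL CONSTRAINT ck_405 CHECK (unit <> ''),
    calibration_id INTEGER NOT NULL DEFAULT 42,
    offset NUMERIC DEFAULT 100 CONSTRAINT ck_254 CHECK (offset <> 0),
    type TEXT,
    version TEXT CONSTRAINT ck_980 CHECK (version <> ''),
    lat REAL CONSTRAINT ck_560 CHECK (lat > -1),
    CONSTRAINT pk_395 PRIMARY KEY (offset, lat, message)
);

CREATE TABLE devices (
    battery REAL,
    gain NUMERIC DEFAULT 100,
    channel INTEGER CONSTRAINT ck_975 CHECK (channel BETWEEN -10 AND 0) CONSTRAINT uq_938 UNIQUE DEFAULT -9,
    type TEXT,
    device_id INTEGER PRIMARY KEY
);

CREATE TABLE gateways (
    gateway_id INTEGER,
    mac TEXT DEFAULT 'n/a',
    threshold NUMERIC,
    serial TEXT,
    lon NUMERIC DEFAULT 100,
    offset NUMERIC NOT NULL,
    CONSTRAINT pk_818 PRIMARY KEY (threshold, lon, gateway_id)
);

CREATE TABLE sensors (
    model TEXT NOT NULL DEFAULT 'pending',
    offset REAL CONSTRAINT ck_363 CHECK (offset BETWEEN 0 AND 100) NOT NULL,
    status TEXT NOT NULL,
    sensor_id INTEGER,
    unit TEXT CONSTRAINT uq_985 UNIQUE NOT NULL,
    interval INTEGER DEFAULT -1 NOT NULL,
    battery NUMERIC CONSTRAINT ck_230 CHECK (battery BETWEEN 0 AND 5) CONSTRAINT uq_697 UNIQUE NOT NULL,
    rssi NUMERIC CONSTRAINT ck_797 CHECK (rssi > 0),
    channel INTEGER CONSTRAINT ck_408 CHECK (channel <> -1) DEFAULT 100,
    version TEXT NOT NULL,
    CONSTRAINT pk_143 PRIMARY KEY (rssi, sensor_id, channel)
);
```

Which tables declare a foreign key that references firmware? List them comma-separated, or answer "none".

No REFERENCES clause anywhere in the schema names firmware.

none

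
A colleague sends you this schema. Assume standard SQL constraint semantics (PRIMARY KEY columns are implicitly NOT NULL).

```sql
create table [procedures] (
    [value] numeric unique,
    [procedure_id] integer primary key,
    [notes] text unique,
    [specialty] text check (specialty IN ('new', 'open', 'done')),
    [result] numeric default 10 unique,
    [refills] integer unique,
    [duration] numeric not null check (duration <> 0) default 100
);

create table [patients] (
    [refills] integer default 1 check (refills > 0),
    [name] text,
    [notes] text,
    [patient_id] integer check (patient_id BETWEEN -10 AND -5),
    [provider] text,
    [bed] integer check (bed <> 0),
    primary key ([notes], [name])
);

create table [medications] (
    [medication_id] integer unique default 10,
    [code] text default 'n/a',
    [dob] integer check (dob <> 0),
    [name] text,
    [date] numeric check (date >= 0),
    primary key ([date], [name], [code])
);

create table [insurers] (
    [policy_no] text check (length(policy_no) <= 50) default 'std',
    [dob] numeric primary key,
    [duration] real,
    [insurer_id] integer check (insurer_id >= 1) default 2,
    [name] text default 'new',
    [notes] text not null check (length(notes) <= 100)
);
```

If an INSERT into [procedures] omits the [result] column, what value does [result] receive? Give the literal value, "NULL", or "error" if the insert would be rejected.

result has an explicit DEFAULT 10.
When the column is omitted from an INSERT, that default is used.

10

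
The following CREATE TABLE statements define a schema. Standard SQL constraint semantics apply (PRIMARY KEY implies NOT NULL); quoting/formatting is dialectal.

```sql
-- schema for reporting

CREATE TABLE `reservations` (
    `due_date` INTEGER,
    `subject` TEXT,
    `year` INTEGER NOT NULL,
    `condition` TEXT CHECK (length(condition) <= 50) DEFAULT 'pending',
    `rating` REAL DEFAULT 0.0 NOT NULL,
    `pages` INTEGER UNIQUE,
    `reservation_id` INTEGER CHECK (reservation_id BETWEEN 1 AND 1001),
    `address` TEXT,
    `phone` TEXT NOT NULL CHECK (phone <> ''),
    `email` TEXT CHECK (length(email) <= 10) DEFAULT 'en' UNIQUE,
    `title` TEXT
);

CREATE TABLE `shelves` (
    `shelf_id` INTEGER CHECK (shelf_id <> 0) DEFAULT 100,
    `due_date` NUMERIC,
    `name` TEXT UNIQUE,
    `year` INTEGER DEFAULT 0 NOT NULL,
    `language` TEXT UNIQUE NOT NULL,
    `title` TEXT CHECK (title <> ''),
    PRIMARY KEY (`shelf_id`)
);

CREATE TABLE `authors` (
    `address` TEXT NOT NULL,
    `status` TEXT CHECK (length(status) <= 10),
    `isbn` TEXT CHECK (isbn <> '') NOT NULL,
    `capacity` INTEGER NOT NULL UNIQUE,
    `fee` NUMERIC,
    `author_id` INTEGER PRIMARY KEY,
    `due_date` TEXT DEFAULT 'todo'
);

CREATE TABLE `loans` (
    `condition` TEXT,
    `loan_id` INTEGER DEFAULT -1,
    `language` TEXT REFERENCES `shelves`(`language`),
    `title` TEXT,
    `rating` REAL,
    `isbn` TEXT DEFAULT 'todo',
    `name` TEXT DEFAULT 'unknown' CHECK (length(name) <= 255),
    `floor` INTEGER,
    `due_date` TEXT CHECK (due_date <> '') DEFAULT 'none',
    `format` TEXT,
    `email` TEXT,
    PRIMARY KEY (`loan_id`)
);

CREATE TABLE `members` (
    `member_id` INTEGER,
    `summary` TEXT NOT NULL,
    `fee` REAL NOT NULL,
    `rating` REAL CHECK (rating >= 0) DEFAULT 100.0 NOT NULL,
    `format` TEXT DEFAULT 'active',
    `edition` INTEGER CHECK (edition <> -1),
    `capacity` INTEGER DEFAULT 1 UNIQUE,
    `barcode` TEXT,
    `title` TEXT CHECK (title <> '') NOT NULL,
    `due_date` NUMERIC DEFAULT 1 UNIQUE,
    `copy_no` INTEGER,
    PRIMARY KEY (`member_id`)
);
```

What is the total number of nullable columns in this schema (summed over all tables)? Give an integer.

30

reservations: 8 nullable (due_date, subject, condition, pages, reservation_id, address, email, title — PK none and explicit NOT NULL columns excluded).
shelves: 3 nullable (due_date, name, title — PK (shelf_id) and explicit NOT NULL columns excluded).
authors: 3 nullable (status, fee, due_date — PK (author_id) and explicit NOT NULL columns excluded).
loans: 10 nullable (condition, language, title, rating, isbn, name, floor, due_date, format, email — PK (loan_id) and explicit NOT NULL columns excluded).
members: 6 nullable (format, edition, capacity, barcode, due_date, copy_no — PK (member_id) and explicit NOT NULL columns excluded).
Total: 8 + 3 + 3 + 10 + 6 = 30.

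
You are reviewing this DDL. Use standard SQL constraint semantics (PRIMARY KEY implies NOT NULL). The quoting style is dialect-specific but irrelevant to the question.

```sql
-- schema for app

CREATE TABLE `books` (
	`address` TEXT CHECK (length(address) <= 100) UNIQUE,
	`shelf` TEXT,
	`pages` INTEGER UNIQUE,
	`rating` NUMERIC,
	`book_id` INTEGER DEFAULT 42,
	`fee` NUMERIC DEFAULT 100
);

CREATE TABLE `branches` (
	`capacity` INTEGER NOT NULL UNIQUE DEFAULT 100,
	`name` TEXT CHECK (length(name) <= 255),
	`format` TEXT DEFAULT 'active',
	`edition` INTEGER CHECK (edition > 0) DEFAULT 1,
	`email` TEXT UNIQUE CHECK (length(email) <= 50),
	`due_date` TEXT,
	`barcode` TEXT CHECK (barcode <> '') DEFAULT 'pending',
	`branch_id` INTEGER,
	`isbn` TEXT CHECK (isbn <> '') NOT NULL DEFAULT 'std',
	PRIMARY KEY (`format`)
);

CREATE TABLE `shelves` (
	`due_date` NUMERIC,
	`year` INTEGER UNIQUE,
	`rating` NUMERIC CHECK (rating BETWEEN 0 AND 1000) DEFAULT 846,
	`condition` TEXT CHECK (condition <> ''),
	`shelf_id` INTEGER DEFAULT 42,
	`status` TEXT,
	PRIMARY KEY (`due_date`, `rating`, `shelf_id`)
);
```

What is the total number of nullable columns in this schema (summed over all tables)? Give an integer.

books: 6 nullable (address, shelf, pages, rating, book_id, fee — PK none and explicit NOT NULL columns excluded).
branches: 6 nullable (name, edition, email, due_date, barcode, branch_id — PK (format) and explicit NOT NULL columns excluded).
shelves: 3 nullable (year, condition, status — PK (due_date, rating, shelf_id) and explicit NOT NULL columns excluded).
Total: 6 + 6 + 3 = 15.

15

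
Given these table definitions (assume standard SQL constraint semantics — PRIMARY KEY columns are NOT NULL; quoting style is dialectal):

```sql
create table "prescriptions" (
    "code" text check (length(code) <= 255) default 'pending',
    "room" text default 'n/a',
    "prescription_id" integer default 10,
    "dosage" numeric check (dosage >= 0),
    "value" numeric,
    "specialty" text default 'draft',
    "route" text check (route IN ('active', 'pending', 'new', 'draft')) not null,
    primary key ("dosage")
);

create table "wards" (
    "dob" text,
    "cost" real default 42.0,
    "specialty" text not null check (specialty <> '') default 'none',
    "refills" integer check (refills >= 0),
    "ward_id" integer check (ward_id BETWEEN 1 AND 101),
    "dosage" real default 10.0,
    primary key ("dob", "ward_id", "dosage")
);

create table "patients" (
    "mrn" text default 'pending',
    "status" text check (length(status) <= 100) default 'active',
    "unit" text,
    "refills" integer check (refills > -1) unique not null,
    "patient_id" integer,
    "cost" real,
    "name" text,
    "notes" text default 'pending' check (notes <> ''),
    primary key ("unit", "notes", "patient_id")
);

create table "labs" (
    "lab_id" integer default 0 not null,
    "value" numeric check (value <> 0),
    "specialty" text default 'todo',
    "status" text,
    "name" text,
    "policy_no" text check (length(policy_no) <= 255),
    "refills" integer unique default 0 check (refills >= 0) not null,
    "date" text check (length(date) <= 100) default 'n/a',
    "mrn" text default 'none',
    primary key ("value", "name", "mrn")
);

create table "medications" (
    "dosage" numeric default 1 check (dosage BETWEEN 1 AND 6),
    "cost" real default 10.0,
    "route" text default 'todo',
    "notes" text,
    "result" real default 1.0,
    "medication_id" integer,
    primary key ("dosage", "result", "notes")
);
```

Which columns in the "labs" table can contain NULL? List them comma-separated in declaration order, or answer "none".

- lab_id: declared NOT NULL → not nullable.
- value: part of the PRIMARY KEY, which implies NOT NULL → not nullable.
- specialty: DEFAULT only fills an omitted column; an explicit NULL is still allowed → nullable.
- status: no NOT NULL constraint applies → nullable.
- name: part of the PRIMARY KEY, which implies NOT NULL → not nullable.
- policy_no: CHECK does not forbid NULL (a CHECK constraint passes when its expression is NULL) → nullable.
- refills: declared NOT NULL → not nullable.
- date: CHECK does not forbid NULL (a CHECK constraint passes when its expression is NULL) → nullable.
- mrn: part of the PRIMARY KEY, which implies NOT NULL → not nullable.

specialty, status, policy_no, date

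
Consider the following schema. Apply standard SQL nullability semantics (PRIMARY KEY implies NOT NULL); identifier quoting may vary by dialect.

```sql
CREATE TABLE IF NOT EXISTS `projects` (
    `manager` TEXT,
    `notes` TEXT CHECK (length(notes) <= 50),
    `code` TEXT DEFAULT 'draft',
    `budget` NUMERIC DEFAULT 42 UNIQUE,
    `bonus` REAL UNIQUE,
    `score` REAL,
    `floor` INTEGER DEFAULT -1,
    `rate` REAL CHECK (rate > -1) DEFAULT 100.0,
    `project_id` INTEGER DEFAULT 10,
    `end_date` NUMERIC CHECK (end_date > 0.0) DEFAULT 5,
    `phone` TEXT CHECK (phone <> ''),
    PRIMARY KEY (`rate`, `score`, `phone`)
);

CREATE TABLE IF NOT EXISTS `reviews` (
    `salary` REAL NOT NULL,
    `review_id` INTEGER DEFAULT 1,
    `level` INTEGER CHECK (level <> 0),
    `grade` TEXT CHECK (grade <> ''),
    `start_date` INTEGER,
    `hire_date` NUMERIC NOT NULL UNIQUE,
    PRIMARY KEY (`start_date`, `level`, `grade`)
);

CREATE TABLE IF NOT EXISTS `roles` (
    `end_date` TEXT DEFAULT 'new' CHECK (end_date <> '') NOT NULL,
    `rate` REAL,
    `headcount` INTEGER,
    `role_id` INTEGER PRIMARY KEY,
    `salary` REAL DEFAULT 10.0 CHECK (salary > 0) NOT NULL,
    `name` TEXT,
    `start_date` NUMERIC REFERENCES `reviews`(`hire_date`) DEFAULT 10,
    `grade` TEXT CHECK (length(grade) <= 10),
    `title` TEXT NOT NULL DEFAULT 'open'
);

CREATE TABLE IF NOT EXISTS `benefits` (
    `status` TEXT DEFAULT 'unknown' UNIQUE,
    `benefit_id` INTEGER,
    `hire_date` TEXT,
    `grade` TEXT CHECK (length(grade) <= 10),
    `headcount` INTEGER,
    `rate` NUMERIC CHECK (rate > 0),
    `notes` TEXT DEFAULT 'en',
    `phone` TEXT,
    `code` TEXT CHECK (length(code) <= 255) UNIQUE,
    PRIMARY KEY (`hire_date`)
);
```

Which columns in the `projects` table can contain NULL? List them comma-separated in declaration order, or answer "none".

- manager: no NOT NULL constraint applies → nullable.
- notes: CHECK does not forbid NULL (a CHECK constraint passes when its expression is NULL) → nullable.
- code: DEFAULT only fills an omitted column; an explicit NULL is still allowed → nullable.
- budget: UNIQUE does not imply NOT NULL → nullable.
- bonus: UNIQUE does not imply NOT NULL → nullable.
- score: part of the PRIMARY KEY, which implies NOT NULL → not nullable.
- floor: DEFAULT only fills an omitted column; an explicit NULL is still allowed → nullable.
- rate: part of the PRIMARY KEY, which implies NOT NULL → not nullable.
- project_id: DEFAULT only fills an omitted column; an explicit NULL is still allowed → nullable.
- end_date: CHECK does not forbid NULL (a CHECK constraint passes when its expression is NULL) → nullable.
- phone: part of the PRIMARY KEY, which implies NOT NULL → not nullable.

manager, notes, code, budget, bonus, floor, project_id, end_date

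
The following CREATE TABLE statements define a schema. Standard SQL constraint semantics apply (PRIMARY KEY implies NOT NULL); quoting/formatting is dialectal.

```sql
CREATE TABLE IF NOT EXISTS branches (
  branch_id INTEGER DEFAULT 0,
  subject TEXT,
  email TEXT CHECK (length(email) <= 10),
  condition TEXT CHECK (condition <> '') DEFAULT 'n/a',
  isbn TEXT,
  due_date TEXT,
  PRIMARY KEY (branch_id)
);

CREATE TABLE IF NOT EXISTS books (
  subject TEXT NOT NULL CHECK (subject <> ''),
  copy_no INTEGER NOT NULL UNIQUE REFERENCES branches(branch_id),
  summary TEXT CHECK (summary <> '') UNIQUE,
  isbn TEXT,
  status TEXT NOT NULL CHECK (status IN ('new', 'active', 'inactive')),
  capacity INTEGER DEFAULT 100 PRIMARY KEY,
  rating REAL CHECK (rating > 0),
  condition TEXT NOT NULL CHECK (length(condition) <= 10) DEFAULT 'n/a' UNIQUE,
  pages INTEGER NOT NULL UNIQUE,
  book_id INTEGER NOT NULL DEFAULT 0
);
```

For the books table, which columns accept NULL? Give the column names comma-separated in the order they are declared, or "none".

summary, isbn, rating

- subject: declared NOT NULL → not nullable.
- copy_no: declared NOT NULL → not nullable.
- summary: CHECK does not forbid NULL (a CHECK constraint passes when its expression is NULL) → nullable.
- isbn: no NOT NULL constraint applies → nullable.
- status: declared NOT NULL → not nullable.
- capacity: part of the PRIMARY KEY, which implies NOT NULL → not nullable.
- rating: CHECK does not forbid NULL (a CHECK constraint passes when its expression is NULL) → nullable.
- condition: declared NOT NULL → not nullable.
- pages: declared NOT NULL → not nullable.
- book_id: declared NOT NULL → not nullable.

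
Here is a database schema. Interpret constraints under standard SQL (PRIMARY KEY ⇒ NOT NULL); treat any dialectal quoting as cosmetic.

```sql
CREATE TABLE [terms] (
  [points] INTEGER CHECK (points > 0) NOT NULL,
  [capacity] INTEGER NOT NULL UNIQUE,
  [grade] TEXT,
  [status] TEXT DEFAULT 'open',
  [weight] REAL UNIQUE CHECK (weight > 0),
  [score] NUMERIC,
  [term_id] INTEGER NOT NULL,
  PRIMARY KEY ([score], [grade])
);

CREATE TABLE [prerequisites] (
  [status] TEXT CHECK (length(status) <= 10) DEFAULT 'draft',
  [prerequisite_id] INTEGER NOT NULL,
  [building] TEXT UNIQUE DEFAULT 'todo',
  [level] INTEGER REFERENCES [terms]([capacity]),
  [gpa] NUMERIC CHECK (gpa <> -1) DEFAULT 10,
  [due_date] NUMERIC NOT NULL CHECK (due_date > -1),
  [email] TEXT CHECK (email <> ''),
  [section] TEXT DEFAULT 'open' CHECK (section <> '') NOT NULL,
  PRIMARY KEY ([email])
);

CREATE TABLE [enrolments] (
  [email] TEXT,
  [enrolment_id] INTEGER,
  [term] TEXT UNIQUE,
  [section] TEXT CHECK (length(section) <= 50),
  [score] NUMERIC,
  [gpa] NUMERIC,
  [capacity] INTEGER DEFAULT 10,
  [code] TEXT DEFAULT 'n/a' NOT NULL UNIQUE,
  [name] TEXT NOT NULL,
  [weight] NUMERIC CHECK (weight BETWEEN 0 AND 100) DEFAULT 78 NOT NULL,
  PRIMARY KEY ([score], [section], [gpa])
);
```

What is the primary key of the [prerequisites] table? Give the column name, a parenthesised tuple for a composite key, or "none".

email is declared PRIMARY KEY as a table-level PRIMARY KEY clause.

email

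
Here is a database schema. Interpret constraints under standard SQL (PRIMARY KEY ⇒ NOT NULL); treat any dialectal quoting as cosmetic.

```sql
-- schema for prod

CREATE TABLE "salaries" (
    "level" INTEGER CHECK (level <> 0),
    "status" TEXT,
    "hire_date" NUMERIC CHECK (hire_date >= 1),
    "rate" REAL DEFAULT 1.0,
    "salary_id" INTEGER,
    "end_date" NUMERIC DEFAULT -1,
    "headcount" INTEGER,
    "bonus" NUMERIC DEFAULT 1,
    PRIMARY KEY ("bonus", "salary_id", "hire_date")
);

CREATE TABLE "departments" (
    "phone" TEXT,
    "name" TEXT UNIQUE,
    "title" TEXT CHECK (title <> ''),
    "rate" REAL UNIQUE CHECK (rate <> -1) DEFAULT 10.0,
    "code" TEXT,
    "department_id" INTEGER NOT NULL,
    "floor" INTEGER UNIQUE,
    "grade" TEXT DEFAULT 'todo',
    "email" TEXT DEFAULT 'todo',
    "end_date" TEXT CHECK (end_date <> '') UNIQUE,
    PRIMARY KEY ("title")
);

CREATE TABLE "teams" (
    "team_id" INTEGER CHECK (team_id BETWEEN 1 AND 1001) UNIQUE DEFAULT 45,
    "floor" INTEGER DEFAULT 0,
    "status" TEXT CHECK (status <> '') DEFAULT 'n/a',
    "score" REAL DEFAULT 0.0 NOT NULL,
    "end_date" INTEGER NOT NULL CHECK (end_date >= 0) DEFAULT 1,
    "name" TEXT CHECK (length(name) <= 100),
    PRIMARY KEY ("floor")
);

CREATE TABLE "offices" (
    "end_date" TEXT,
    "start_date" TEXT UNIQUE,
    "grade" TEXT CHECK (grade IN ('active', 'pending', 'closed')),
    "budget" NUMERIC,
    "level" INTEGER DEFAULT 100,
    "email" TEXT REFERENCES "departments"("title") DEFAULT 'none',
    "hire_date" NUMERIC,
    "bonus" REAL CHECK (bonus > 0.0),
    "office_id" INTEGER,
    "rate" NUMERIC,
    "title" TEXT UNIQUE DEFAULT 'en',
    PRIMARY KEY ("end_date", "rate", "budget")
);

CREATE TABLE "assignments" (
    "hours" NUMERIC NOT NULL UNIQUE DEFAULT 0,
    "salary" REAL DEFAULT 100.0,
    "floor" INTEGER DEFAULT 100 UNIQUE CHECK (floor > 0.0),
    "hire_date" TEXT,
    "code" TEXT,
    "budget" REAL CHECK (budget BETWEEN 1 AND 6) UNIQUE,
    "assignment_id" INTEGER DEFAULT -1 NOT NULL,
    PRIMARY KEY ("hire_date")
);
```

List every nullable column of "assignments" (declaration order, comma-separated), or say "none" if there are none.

salary, floor, code, budget

- hours: declared NOT NULL → not nullable.
- salary: DEFAULT only fills an omitted column; an explicit NULL is still allowed → nullable.
- floor: CHECK does not forbid NULL (a CHECK constraint passes when its expression is NULL) → nullable.
- hire_date: part of the PRIMARY KEY, which implies NOT NULL → not nullable.
- code: no NOT NULL constraint applies → nullable.
- budget: CHECK does not forbid NULL (a CHECK constraint passes when its expression is NULL) → nullable.
- assignment_id: declared NOT NULL → not nullable.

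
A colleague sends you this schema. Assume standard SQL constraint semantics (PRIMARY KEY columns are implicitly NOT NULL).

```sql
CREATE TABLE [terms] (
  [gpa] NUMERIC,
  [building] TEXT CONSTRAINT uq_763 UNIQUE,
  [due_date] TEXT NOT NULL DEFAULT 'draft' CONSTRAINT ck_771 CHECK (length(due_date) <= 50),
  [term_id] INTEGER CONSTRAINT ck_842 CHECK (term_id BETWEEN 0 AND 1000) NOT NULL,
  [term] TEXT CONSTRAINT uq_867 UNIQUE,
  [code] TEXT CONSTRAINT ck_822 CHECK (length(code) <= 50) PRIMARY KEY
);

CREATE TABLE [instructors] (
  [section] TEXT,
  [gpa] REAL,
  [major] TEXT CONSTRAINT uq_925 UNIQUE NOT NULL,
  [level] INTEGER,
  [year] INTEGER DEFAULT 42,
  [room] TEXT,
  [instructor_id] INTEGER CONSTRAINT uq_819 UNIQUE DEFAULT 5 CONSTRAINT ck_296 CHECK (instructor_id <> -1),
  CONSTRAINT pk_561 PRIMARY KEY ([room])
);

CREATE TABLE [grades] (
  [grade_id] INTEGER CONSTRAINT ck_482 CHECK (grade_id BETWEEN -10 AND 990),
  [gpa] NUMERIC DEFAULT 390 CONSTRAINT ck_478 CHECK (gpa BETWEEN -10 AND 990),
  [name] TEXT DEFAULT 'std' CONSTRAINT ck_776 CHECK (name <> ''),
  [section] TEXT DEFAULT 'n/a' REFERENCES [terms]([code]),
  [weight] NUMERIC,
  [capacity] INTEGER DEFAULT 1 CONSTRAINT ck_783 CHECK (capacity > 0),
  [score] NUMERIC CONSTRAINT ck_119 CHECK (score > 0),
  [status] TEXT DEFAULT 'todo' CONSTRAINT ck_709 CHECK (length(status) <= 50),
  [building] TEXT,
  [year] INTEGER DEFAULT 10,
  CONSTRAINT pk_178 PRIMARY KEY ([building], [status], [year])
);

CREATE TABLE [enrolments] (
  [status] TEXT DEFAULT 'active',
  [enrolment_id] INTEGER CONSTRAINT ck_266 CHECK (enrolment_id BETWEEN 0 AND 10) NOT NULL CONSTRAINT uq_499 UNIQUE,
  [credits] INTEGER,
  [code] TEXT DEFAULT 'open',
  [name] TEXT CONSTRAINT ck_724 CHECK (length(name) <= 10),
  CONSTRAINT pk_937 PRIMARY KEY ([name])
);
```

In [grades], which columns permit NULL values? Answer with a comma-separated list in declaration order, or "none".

- grade_id: CHECK does not forbid NULL (a CHECK constraint passes when its expression is NULL) → nullable.
- gpa: CHECK does not forbid NULL (a CHECK constraint passes when its expression is NULL) → nullable.
- name: CHECK does not forbid NULL (a CHECK constraint passes when its expression is NULL) → nullable.
- section: a foreign key column may be NULL unless separately constrained → nullable.
- weight: no NOT NULL constraint applies → nullable.
- capacity: CHECK does not forbid NULL (a CHECK constraint passes when its expression is NULL) → nullable.
- score: CHECK does not forbid NULL (a CHECK constraint passes when its expression is NULL) → nullable.
- status: part of the PRIMARY KEY, which implies NOT NULL → not nullable.
- building: part of the PRIMARY KEY, which implies NOT NULL → not nullable.
- year: part of the PRIMARY KEY, which implies NOT NULL → not nullable.

grade_id, gpa, name, section, weight, capacity, score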